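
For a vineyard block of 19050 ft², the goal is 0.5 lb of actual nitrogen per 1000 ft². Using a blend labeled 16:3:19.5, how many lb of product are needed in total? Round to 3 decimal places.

59.531 lb

Product per 1000 ft² = 0.5 / 16% = 3.125 lb.
Total product = 3.125 × 19050 / 1000 = 59.5312 lb.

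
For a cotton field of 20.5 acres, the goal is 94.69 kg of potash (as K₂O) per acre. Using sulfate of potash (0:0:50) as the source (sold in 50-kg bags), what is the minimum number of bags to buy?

Product per acre = 94.69 / 50% = 189.38 kg.
Total product = 189.38 × 20.5 = 3882.29 kg.
Bags = ⌈3882.29 / 50⌉ = 78.

78 bags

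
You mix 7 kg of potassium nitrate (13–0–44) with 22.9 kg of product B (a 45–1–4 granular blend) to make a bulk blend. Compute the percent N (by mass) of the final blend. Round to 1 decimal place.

Total mass = 7 + 22.9 = 29.9 kg.
N mass = 13%×7 + 45%×22.9 = 11.215 kg.
% N = 11.215 / 29.9 = 37.5084%.

37.5% N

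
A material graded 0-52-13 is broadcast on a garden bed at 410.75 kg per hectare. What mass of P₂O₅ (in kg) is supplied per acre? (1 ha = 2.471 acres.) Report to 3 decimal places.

P₂O₅ per hectare = 410.75 × 52% = 213.59 kg.
Convert to per acre: 213.59 × 0.404694 = 86.4387 kg.

86.439 kg P₂O₅ per acre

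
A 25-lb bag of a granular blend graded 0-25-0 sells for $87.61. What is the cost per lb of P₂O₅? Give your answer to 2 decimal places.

P₂O₅ in bag = 25 × 25% = 6.25 lb.
Cost per lb P₂O₅ = $87.61 / 6.25 = $14.0176.

$14.02 per lb P₂O₅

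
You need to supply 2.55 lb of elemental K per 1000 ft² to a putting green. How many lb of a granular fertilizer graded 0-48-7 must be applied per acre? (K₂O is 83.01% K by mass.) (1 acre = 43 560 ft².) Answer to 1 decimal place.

1911.6 lb of product per acre

As K₂O: 2.55 / 0.8301 = 3.07192 lb per 1000 ft².
Product per 1000 ft² = 3.07192 / 7% = 43.8846 lb.
Convert to per acre: 43.8846 × 43.56 = 1911.61 lb.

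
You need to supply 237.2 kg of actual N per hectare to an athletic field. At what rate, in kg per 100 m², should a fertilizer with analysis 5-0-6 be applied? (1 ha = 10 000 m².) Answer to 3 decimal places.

Product per hectare = 237.2 / 5% = 4744 kg.
Convert to per 100 m²: 4744 × 0.01 = 47.44 kg.

47.440 kg of product per hundred sq m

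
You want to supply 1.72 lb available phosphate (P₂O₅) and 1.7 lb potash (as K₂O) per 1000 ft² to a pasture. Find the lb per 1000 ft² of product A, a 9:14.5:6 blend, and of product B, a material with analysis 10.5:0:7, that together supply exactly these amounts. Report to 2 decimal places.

11.86 lb product A, 14.12 lb product B

Let a = lb of product A, b = lb of product B (per 1000 ft²).
P₂O₅: 0.145·a + 0·b = 1.72
K₂O: 0.06·a + 0.07·b = 1.7
Eliminate a: (row1) − 0.145/0.06·(row2) → -0.169167·b = -2.38833, so b = 14.1182.
Back-substitute: a = (1.72 − 0·14.1182) / 0.145 = 11.8621.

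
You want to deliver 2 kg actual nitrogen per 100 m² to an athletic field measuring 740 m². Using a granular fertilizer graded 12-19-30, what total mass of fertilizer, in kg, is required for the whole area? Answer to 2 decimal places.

123.33 kg

Product per 100 m² = 2 / 12% = 16.6667 kg.
Total product = 16.6667 × 740 / 100 = 123.333 kg.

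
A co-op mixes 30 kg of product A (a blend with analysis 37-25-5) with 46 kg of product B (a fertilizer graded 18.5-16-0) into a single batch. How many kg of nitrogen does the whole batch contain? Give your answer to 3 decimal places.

N mass = 37%×30 + 18.5%×46 = 19.61 kg.

19.610 kg N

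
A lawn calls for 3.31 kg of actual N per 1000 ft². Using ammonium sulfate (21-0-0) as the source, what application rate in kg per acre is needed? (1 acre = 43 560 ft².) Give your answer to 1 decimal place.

686.6 kg of product per acre

Product per 1000 ft² = 3.31 / 21% = 15.7619 kg.
Convert to per acre: 15.7619 × 43.56 = 686.589 kg.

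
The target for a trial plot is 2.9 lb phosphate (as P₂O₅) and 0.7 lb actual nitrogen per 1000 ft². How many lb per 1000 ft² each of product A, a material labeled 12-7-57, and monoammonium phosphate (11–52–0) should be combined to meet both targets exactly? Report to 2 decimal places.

0.82 lb product A, 5.47 lb monoammonium phosphate

Per-1000 ft² balance (a = product A, b = monoammonium phosphate):
P₂O₅: 0.07·a + 0.52·b = 2.9
N: 0.12·a + 0.11·b = 0.7
Solving simultaneously: a = 0.822669, b = 5.46618.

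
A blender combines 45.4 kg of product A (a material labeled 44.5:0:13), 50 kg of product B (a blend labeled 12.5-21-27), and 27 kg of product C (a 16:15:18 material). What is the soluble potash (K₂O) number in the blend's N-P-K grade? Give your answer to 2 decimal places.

Total mass = 45.4 + 50 + 27 = 122.4 kg.
K₂O mass = 13%×45.4 + 27%×50 + 18%×27 = 24.262 kg.
% K₂O = 24.262 / 122.4 = 19.8219%.

19.82% K₂O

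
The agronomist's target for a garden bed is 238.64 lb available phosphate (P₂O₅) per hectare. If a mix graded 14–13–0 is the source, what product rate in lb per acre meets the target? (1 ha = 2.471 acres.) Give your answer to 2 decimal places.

742.89 lb of product per acre

Product per hectare = 238.64 / 13% = 1835.69 lb.
Convert to per acre: 1835.69 × 0.404694 = 742.894 lb.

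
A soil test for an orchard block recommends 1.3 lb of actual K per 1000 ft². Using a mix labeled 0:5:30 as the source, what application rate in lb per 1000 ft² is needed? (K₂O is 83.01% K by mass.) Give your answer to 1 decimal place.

5.2 lb of product per thousand sq ft

As K₂O: 1.3 / 0.8301 = 1.56608 lb per 1000 ft².
Product per 1000 ft² = 1.56608 / 30% = 5.22025 lb.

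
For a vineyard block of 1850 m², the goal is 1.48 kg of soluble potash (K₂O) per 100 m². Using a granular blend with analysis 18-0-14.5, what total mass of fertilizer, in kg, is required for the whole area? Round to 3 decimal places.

188.828 kg

Product per 100 m² = 1.48 / 14.5% = 10.2069 kg.
Total product = 10.2069 × 1850 / 100 = 188.8276 kg.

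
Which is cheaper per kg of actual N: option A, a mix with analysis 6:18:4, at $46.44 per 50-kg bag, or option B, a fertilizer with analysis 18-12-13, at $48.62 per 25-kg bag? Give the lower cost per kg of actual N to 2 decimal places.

option A: N per bag = 50 × 6% = 3 kg; cost = 46.44 / 3 = $15.4800/kg N.
option B: N per bag = 25 × 18% = 4.5 kg; cost = 48.62 / 4.5 = $10.8044/kg N.
option B is cheaper.

$10.80 per kg N (option B)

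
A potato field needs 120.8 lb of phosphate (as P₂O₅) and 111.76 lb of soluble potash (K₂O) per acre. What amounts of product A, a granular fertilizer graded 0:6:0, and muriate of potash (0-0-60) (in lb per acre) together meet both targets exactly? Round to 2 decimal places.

2013.33 lb product A, 186.27 lb muriate of potash

With a, b = lb per acre of product A and muriate of potash:
P₂O₅: 0.06·a + 0·b = 120.8
K₂O: 0·a + 0.6·b = 111.76
Solving simultaneously: a = 2013.333, b = 186.267.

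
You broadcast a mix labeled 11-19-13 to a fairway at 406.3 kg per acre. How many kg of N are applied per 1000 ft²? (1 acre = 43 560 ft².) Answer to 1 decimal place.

1.0 kg N per thousand sq ft

nitrogen per acre = 406.3 × 11% = 44.693 kg.
Convert to per 1000 ft²: 44.693 × 0.0229568 = 1.02601 kg.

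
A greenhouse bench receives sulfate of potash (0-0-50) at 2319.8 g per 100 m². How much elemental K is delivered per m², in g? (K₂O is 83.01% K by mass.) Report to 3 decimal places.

9.628 g K per sq m

K₂O per 100 m² = 2319.8 × 50% = 1159.9 g.
Elemental K = 1159.9 × 0.8301 = 962.833 g per 100 m².
Convert to per m²: 962.833 × 0.01 = 9.62833 g.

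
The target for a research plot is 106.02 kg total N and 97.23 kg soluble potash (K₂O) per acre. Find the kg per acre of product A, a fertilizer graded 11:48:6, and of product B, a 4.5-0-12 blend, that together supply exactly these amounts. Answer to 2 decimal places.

794.96 kg product A, 412.77 kg product B

With a, b = kg per acre of product A and product B:
N: 0.11·a + 0.045·b = 106.02
K₂O: 0.06·a + 0.12·b = 97.23
Solving simultaneously: a = 794.957, b = 412.771.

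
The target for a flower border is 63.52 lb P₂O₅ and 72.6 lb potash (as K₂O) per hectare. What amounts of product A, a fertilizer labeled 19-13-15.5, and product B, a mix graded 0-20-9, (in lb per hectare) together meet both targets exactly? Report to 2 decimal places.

With a, b = lb per hectare of product A and product B:
P₂O₅: 0.13·a + 0.2·b = 63.52
K₂O: 0.155·a + 0.09·b = 72.6
Eliminate b: (row1) − 0.2/0.09·(row2) → -0.214444·a = -97.8133, so a = 456.124.
Then b = (72.6 − 0.155·456.124) / 0.09 = 21.1192.

456.12 lb product A, 21.12 lb product B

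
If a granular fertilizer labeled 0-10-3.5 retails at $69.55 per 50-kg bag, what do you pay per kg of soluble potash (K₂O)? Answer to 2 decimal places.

$39.74 per kg K₂O

K₂O in bag = 50 × 3.5% = 1.75 kg.
Cost per kg K₂O = $69.55 / 1.75 = $39.7429.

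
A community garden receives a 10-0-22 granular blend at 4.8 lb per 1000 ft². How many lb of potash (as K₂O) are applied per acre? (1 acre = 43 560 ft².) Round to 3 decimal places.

K₂O per 1000 ft² = 4.8 × 22% = 1.056 lb.
Convert to per acre: 1.056 × 43.56 = 45.9994 lb.

45.999 lb K₂O per acre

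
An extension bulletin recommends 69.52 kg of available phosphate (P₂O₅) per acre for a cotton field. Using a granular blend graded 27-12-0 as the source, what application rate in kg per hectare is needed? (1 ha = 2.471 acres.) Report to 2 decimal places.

1431.53 kg of product per hectare

Product per acre = 69.52 / 12% = 579.333 kg.
Convert to per hectare: 579.333 × 2.471 = 1431.533 kg.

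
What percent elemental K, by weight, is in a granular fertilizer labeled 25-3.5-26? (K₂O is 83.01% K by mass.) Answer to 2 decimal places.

%K = 26 × 0.8301 = 21.5826%.

21.58% K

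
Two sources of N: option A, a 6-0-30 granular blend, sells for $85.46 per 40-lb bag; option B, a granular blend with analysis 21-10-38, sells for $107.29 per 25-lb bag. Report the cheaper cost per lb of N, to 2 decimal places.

option A: N per bag = 40 × 6% = 2.4 lb; cost = 85.46 / 2.4 = $35.6083/lb N.
option B: N per bag = 25 × 21% = 5.25 lb; cost = 107.29 / 5.25 = $20.4362/lb N.
option B is cheaper.

$20.44 per lb N (option B)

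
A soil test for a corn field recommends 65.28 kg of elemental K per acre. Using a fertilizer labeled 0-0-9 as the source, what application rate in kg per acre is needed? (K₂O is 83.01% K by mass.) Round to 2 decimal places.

873.79 kg of product per acre

As K₂O: 65.28 / 0.8301 = 78.6411 kg per acre.
Product per acre = 78.6411 / 9% = 873.7903 kg.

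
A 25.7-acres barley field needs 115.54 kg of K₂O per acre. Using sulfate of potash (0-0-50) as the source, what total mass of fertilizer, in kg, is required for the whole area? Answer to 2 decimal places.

Product per acre = 115.54 / 50% = 231.08 kg.
Total product = 231.08 × 25.7 = 5938.756 kg.

5938.76 kg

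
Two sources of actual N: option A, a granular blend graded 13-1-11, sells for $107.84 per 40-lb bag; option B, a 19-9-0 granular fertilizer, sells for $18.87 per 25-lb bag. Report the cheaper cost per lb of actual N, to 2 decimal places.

option A: N per bag = 40 × 13% = 5.2 lb; cost = 107.84 / 5.2 = $20.7385/lb N.
option B: N per bag = 25 × 19% = 4.75 lb; cost = 18.87 / 4.75 = $3.9726/lb N.
option B is cheaper.

$3.97 per lb N (option B)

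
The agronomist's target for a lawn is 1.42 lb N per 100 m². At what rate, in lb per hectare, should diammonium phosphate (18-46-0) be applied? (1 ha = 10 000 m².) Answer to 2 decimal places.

Product per 100 m² = 1.42 / 18% = 7.88889 lb.
Convert to per hectare: 7.88889 × 100 = 788.889 lb.

788.89 lb of product per hectare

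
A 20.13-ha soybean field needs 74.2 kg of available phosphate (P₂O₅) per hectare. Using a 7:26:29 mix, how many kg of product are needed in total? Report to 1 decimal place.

5744.8 kg

Product per hectare = 74.2 / 26% = 285.385 kg.
Total product = 285.385 × 20.13 = 5744.79 kg.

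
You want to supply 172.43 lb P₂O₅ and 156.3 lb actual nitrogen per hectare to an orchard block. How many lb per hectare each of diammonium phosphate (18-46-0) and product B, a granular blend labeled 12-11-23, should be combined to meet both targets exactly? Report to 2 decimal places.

98.83 lb diammonium phosphate, 1154.25 lb product B

Let a = lb of diammonium phosphate, b = lb of product B (per hectare).
P₂O₅: 0.46·a + 0.11·b = 172.43
N: 0.18·a + 0.12·b = 156.3
From row1: a = (172.43 − 0.11·b) / 0.46.
Into row2: 0.18·(172.43 − 0.11·b)/0.46 + 0.12·b = 156.3 → b = 1154.254, a = 98.8305.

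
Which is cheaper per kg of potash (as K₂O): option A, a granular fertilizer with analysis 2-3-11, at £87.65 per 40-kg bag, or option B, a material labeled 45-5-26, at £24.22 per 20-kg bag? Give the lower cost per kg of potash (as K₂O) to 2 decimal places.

option A: K₂O per bag = 40 × 11% = 4.4 kg; cost = 87.65 / 4.4 = £19.9205/kg K₂O.
option B: K₂O per bag = 20 × 26% = 5.2 kg; cost = 24.22 / 5.2 = £4.6577/kg K₂O.
option B is cheaper.

£4.66 per kg K₂O (option B)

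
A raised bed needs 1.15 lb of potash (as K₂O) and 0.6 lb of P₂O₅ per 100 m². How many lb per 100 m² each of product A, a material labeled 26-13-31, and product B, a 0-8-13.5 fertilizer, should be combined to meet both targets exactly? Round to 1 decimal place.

Let a = lb of product A, b = lb of product B (per 100 m²).
K₂O: 0.31·a + 0.135·b = 1.15
P₂O₅: 0.13·a + 0.08·b = 0.6
Solving simultaneously: a = 1.51724, b = 5.03448.

1.5 lb product A, 5.0 lb product B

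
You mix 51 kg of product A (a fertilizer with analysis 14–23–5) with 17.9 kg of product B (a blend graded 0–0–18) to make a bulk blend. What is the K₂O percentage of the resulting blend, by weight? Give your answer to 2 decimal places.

8.38% K₂O

Total mass = 51 + 17.9 = 68.9 kg.
K₂O mass = 5%×51 + 18%×17.9 = 5.772 kg.
% K₂O = 5.772 / 68.9 = 8.37736%.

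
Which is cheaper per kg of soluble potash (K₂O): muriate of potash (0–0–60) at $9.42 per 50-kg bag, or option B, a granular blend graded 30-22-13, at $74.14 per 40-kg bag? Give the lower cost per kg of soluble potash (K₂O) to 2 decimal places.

$0.31 per kg K₂O (muriate of potash)

muriate of potash: K₂O per bag = 50 × 60% = 30 kg; cost = 9.42 / 30 = $0.3140/kg K₂O.
option B: K₂O per bag = 40 × 13% = 5.2 kg; cost = 74.14 / 5.2 = $14.2577/kg K₂O.
muriate of potash is cheaper.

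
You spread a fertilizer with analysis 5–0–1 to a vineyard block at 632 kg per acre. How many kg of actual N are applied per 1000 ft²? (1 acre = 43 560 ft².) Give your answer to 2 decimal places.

nitrogen per acre = 632 × 5% = 31.6 kg.
Convert to per 1000 ft²: 31.6 × 0.0229568 = 0.725436 kg.

0.73 kg N per thousand sq ft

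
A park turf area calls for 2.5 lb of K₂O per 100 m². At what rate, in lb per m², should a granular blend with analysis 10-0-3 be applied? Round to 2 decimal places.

Product per 100 m² = 2.5 / 3% = 83.3333 lb.
Convert to per m²: 83.3333 × 0.01 = 0.833333 lb.

0.83 lb of product per sq m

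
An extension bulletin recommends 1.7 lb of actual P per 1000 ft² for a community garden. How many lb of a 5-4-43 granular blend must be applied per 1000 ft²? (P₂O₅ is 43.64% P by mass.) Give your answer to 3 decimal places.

As P₂O₅: 1.7 / 0.4364 = 3.89551 lb per 1000 ft².
Product per 1000 ft² = 3.89551 / 4% = 97.3877 lb.

97.388 lb of product per thousand sq ft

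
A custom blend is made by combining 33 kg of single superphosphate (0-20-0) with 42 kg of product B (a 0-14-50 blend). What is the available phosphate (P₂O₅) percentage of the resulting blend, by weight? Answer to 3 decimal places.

16.640% P₂O₅

Total mass = 33 + 42 = 75 kg.
P₂O₅ mass = 20%×33 + 14%×42 = 12.48 kg.
% P₂O₅ = 12.48 / 75 = 16.64%.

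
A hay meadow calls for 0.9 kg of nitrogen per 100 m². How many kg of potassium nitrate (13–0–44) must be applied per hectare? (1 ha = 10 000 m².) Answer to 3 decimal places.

Product per 100 m² = 0.9 / 13% = 6.92308 kg.
Convert to per hectare: 6.92308 × 100 = 692.3077 kg.

692.308 kg of product per hectare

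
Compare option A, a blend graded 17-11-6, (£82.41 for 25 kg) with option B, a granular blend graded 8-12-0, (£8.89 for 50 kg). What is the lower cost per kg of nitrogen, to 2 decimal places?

option A: N per bag = 25 × 17% = 4.25 kg; cost = 82.41 / 4.25 = £19.3906/kg N.
option B: N per bag = 50 × 8% = 4 kg; cost = 8.89 / 4 = £2.2225/kg N.
option B is cheaper.

£2.22 per kg N (option B)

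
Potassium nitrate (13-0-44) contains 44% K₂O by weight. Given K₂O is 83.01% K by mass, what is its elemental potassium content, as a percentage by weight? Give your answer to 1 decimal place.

%K = 44 × 0.8301 = 36.5244%.

36.5% K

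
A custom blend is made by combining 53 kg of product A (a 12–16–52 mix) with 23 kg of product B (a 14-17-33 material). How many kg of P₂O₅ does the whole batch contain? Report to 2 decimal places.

P₂O₅ mass = 16%×53 + 17%×23 = 12.39 kg.

12.39 kg P₂O₅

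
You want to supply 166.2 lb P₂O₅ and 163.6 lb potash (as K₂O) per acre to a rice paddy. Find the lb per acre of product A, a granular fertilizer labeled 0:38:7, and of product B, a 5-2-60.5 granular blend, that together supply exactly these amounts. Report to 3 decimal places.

425.729 lb product A, 221.155 lb product B

With a, b = lb per acre of product A and product B:
P₂O₅: 0.38·a + 0.02·b = 166.2
K₂O: 0.07·a + 0.605·b = 163.6
Solving simultaneously: a = 425.7287, b = 221.1554.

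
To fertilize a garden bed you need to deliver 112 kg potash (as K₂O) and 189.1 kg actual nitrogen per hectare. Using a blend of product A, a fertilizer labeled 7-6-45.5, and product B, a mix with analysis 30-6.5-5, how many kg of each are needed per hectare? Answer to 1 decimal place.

181.5 kg product A, 588.0 kg product B

With a, b = kg per hectare of product A and product B:
K₂O: 0.455·a + 0.05·b = 112
N: 0.07·a + 0.3·b = 189.1
Solving simultaneously: a = 181.541, b = 587.974.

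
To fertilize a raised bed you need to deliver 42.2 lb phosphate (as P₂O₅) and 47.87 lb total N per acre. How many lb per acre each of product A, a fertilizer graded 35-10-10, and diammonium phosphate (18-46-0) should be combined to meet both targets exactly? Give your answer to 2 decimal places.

100.87 lb product A, 69.81 lb diammonium phosphate

With a, b = lb per acre of product A and diammonium phosphate:
P₂O₅: 0.1·a + 0.46·b = 42.2
N: 0.35·a + 0.18·b = 47.87
Eliminate a: (row1) − 0.1/0.35·(row2) → 0.408571·b = 28.5229, so b = 69.8112.
Back-substitute: a = (42.2 − 0.46·69.8112) / 0.1 = 100.869.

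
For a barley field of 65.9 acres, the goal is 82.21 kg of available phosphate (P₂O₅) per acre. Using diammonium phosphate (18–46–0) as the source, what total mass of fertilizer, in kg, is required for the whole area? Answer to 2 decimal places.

Product per acre = 82.21 / 46% = 178.717 kg.
Total product = 178.717 × 65.9 = 11777.476 kg.

11777.48 kg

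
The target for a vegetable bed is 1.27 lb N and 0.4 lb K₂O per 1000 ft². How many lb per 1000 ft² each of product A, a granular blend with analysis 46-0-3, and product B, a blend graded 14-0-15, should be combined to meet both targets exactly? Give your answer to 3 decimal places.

Let a = lb of product A, b = lb of product B (per 1000 ft²).
N: 0.46·a + 0.14·b = 1.27
K₂O: 0.03·a + 0.15·b = 0.4
Eliminate a: (row1) − 0.46/0.03·(row2) → -2.16·b = -4.86333, so b = 2.25154.
Back-substitute: a = (1.27 − 0.14·2.25154) / 0.46 = 2.07562.

2.076 lb product A, 2.252 lb product B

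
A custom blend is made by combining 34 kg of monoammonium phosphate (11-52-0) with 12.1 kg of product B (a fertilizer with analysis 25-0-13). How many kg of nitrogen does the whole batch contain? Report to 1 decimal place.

6.8 kg N

N mass = 11%×34 + 25%×12.1 = 6.765 kg.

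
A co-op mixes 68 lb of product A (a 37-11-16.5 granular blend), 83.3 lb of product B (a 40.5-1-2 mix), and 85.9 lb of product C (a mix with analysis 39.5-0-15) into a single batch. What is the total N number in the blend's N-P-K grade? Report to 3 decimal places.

Total mass = 68 + 83.3 + 85.9 = 237.2 lb.
N mass = 37%×68 + 40.5%×83.3 + 39.5%×85.9 = 92.827 lb.
% N = 92.827 / 237.2 = 39.13449%.

39.134% N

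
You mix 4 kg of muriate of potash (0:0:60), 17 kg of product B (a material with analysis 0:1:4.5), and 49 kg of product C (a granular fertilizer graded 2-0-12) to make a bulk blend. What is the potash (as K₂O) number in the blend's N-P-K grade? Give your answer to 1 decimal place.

Total mass = 4 + 17 + 49 = 70 kg.
K₂O mass = 60%×4 + 4.5%×17 + 12%×49 = 9.045 kg.
% K₂O = 9.045 / 70 = 12.9214%.

12.9% K₂O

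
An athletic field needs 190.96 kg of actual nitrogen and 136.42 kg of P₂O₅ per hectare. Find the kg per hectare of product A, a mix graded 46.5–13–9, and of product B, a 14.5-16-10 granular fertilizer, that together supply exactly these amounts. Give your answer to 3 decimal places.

With a, b = kg per hectare of product A and product B:
N: 0.465·a + 0.145·b = 190.96
P₂O₅: 0.13·a + 0.16·b = 136.42
From row1: a = (190.96 − 0.145·b) / 0.465.
Into row2: 0.13·(190.96 − 0.145·b)/0.465 + 0.16·b = 136.42 → b = 695.0585, a = 193.92799.

193.928 kg product A, 695.059 kg product B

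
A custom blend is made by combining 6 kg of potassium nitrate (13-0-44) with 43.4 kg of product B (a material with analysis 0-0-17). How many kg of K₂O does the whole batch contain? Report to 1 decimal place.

10.0 kg K₂O

K₂O mass = 44%×6 + 17%×43.4 = 10.018 kg.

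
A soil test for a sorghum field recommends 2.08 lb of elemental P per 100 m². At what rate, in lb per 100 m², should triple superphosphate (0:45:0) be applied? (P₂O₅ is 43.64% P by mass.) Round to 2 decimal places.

10.59 lb of product per hundred sq m

As P₂O₅: 2.08 / 0.4364 = 4.76627 lb per 100 m².
Product per 100 m² = 4.76627 / 45% = 10.5917 lb.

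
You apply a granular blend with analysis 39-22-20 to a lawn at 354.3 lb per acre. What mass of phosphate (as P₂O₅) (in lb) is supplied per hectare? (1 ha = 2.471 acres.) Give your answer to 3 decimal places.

P₂O₅ per acre = 354.3 × 22% = 77.946 lb.
Convert to per hectare: 77.946 × 2.471 = 192.6046 lb.

192.605 lb P₂O₅ per hectare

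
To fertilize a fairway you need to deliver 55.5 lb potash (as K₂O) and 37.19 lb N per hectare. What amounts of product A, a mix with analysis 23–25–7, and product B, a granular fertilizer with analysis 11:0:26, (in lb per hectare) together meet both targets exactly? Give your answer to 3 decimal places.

Per-hectare balance (a = product A, b = product B):
K₂O: 0.07·a + 0.26·b = 55.5
N: 0.23·a + 0.11·b = 37.19
From row1: a = (55.5 − 0.26·b) / 0.07.
Into row2: 0.23·(55.5 − 0.26·b)/0.07 + 0.11·b = 37.19 → b = 195.0422, a = 68.4146.

68.415 lb product A, 195.042 lb product B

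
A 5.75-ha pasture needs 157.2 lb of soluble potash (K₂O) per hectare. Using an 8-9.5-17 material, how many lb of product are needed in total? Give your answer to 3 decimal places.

5317.059 lb

Product per hectare = 157.2 / 17% = 924.706 lb.
Total product = 924.706 × 5.75 = 5317.0588 lb.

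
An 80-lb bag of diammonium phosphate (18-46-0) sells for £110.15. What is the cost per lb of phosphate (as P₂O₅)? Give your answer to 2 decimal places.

P₂O₅ in bag = 80 × 46% = 36.8 lb.
Cost per lb P₂O₅ = £110.15 / 36.8 = £2.9932.

£2.99 per lb P₂O₅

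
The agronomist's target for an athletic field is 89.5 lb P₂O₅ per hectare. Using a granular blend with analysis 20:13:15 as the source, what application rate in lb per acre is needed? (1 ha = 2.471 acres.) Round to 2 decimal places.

278.62 lb of product per acre

Product per hectare = 89.5 / 13% = 688.462 lb.
Convert to per acre: 688.462 × 0.404694 = 278.617 lb.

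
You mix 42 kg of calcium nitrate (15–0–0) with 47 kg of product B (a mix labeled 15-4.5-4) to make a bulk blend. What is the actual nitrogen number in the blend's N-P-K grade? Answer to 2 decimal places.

Total mass = 42 + 47 = 89 kg.
N mass = 15%×42 + 15%×47 = 13.35 kg.
% N = 13.35 / 89 = 15%.

15.00% N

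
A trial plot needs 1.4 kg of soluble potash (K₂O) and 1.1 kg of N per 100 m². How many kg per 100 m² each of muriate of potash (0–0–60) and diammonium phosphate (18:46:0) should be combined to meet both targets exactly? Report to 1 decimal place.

With a, b = kg per 100 m² of muriate of potash and diammonium phosphate:
K₂O: 0.6·a + 0·b = 1.4
N: 0·a + 0.18·b = 1.1
Solving simultaneously: a = 2.33333, b = 6.11111.

2.3 kg muriate of potash, 6.1 kg diammonium phosphate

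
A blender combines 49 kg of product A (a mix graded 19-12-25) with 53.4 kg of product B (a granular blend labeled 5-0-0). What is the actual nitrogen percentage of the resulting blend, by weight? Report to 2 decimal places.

11.70% N

Total mass = 49 + 53.4 = 102.4 kg.
N mass = 19%×49 + 5%×53.4 = 11.98 kg.
% N = 11.98 / 102.4 = 11.6992%.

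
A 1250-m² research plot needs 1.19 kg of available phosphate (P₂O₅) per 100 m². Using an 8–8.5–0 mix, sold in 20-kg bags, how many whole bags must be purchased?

Product per 100 m² = 1.19 / 8.5% = 14 kg.
Total product = 14 × 1250 / 100 = 175 kg.
Bags = ⌈175 / 20⌉ = 9.

9 bags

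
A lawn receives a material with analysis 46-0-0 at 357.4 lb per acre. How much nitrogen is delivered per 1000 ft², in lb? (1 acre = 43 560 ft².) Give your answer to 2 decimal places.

3.77 lb N per thousand sq ft

nitrogen per acre = 357.4 × 46% = 164.404 lb.
Convert to per 1000 ft²: 164.404 × 0.0229568 = 3.7742 lb.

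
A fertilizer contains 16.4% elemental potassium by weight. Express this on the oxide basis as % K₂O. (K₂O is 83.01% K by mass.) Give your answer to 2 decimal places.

%K₂O = 16.4 / 0.8301 = 19.7567%.

19.76% K₂O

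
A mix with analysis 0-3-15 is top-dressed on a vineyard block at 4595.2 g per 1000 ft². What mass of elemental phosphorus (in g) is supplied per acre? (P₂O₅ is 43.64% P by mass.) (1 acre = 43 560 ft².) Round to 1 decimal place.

P₂O₅ per 1000 ft² = 4595.2 × 3% = 137.856 g.
Elemental P = 137.856 × 0.4364 = 60.1604 g per 1000 ft².
Convert to per acre: 60.1604 × 43.56 = 2620.59 g.

2620.6 g P per acre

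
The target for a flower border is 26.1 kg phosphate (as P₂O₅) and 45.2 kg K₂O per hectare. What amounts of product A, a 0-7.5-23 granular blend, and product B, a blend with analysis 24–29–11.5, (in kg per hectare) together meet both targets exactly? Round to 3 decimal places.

174.025 kg product A, 44.994 kg product B

Per-hectare balance (a = product A, b = product B):
P₂O₅: 0.075·a + 0.29·b = 26.1
K₂O: 0.23·a + 0.115·b = 45.2
Eliminate b: (row1) − 0.29/0.115·(row2) → -0.505·a = -87.8826, so a = 174.02497.
Then b = (45.2 − 0.23·174.02497) / 0.115 = 44.9935.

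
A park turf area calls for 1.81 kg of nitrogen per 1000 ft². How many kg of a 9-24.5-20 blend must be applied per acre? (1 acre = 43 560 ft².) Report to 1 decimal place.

Product per 1000 ft² = 1.81 / 9% = 20.1111 kg.
Convert to per acre: 20.1111 × 43.56 = 876.04 kg.

876.0 kg of product per acre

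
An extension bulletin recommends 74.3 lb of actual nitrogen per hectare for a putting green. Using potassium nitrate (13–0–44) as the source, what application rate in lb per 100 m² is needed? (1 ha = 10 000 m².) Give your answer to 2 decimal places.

Product per hectare = 74.3 / 13% = 571.538 lb.
Convert to per 100 m²: 571.538 × 0.01 = 5.71538 lb.

5.72 lb of product per hundred sq m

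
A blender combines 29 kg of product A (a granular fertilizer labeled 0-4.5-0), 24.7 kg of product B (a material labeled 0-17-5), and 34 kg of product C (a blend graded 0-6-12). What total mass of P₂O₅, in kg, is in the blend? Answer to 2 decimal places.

P₂O₅ mass = 4.5%×29 + 17%×24.7 + 6%×34 = 7.544 kg.

7.54 kg P₂O₅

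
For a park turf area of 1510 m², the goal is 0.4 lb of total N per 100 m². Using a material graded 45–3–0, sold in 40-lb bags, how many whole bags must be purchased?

1 bags

Product per 100 m² = 0.4 / 45% = 0.888889 lb.
Total product = 0.888889 × 1510 / 100 = 13.4222 lb.
Bags = ⌈13.4222 / 40⌉ = 1.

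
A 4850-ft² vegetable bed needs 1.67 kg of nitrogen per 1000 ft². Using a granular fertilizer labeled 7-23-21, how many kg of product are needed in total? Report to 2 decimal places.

Product per 1000 ft² = 1.67 / 7% = 23.8571 kg.
Total product = 23.8571 × 4850 / 1000 = 115.707 kg.

115.71 kg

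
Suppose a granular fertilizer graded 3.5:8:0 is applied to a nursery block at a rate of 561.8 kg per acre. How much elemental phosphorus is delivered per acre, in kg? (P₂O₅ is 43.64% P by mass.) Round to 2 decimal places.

19.61 kg P per acre

P₂O₅ per acre = 561.8 × 8% = 44.944 kg.
Elemental P = 44.944 × 0.4364 = 19.6136 kg per acre.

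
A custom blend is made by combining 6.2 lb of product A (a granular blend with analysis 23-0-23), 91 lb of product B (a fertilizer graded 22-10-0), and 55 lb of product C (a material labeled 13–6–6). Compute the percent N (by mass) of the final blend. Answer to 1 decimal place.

18.8% N

Total mass = 6.2 + 91 + 55 = 152.2 lb.
N mass = 23%×6.2 + 22%×91 + 13%×55 = 28.596 lb.
% N = 28.596 / 152.2 = 18.7884%.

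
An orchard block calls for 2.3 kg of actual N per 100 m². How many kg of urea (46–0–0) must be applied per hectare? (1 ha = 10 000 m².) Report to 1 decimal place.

500.0 kg of product per hectare

Product per 100 m² = 2.3 / 46% = 5 kg.
Convert to per hectare: 5 × 100 = 500 kg.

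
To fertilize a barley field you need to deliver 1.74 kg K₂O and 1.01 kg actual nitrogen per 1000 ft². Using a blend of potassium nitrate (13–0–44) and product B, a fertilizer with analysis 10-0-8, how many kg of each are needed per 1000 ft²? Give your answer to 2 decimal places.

2.77 kg potassium nitrate, 6.49 kg product B

Let a = kg of potassium nitrate, b = kg of product B (per 1000 ft²).
K₂O: 0.44·a + 0.08·b = 1.74
N: 0.13·a + 0.1·b = 1.01
Solving simultaneously: a = 2.77381, b = 6.49405.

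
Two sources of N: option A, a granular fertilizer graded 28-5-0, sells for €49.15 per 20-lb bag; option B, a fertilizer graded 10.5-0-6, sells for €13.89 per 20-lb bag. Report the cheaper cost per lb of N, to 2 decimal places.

€6.61 per lb N (option B)

option A: N per bag = 20 × 28% = 5.6 lb; cost = 49.15 / 5.6 = €8.7768/lb N.
option B: N per bag = 20 × 10.5% = 2.1 lb; cost = 13.89 / 2.1 = €6.6143/lb N.
option B is cheaper.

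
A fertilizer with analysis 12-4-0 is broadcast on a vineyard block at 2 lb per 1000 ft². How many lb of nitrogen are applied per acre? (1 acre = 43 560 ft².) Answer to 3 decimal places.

10.454 lb N per acre

nitrogen per 1000 ft² = 2 × 12% = 0.24 lb.
Convert to per acre: 0.24 × 43.56 = 10.4544 lb.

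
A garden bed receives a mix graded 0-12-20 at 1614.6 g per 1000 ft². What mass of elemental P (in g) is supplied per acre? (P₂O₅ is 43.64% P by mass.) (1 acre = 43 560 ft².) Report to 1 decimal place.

3683.1 g P per acre

P₂O₅ per 1000 ft² = 1614.6 × 12% = 193.752 g.
Elemental P = 193.752 × 0.4364 = 84.5534 g per 1000 ft².
Convert to per acre: 84.5534 × 43.56 = 3683.14 g.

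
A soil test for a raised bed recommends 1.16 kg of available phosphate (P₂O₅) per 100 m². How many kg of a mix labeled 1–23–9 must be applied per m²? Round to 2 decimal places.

0.05 kg of product per sq m

Product per 100 m² = 1.16 / 23% = 5.04348 kg.
Convert to per m²: 5.04348 × 0.01 = 0.0504348 kg.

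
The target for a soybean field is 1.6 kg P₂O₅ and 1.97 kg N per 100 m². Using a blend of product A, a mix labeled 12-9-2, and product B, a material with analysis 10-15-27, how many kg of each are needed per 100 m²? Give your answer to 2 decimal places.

15.06 kg product A, 1.63 kg product B

With a, b = kg per 100 m² of product A and product B:
P₂O₅: 0.09·a + 0.15·b = 1.6
N: 0.12·a + 0.1·b = 1.97
Eliminate b: (row1) − 0.15/0.1·(row2) → -0.09·a = -1.355, so a = 15.0556.
Then b = (1.97 − 0.12·15.0556) / 0.1 = 1.63333.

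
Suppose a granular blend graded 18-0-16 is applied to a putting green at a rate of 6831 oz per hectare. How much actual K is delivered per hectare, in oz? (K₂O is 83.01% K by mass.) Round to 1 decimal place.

K₂O per hectare = 6831 × 16% = 1092.96 oz.
Elemental K = 1092.96 × 0.8301 = 907.266 oz per hectare.

907.3 oz K per hectare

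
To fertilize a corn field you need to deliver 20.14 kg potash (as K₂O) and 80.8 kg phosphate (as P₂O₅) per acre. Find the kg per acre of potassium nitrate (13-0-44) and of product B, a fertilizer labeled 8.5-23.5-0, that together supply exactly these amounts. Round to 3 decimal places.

45.773 kg potassium nitrate, 343.830 kg product B

Per-acre balance (a = potassium nitrate, b = product B):
K₂O: 0.44·a + 0·b = 20.14
P₂O₅: 0·a + 0.235·b = 80.8
Solving simultaneously: a = 45.7727, b = 343.8298.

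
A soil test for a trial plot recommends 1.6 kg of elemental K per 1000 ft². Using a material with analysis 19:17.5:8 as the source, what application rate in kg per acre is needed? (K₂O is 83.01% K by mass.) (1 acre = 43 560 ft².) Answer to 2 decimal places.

As K₂O: 1.6 / 0.8301 = 1.92748 kg per 1000 ft².
Product per 1000 ft² = 1.92748 / 8% = 24.0935 kg.
Convert to per acre: 24.0935 × 43.56 = 1049.512 kg.

1049.51 kg of product per acre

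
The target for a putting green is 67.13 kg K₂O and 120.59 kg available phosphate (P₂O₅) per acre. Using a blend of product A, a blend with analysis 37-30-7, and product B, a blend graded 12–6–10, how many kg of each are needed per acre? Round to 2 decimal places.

311.29 kg product A, 453.40 kg product B

With a, b = kg per acre of product A and product B:
K₂O: 0.07·a + 0.1·b = 67.13
P₂O₅: 0.3·a + 0.06·b = 120.59
Eliminate a: (row1) − 0.07/0.3·(row2) → 0.086·b = 38.9923, so b = 453.399.
Back-substitute: a = (67.13 − 0.1·453.399) / 0.07 = 311.287.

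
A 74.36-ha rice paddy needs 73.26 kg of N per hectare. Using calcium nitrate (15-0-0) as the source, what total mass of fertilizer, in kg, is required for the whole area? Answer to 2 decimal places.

36317.42 kg

Product per hectare = 73.26 / 15% = 488.4 kg.
Total product = 488.4 × 74.36 = 36317.424 kg.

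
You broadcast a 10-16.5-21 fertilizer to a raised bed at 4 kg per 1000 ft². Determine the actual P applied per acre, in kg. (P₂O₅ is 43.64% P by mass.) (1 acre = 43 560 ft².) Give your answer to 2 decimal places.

P₂O₅ per 1000 ft² = 4 × 16.5% = 0.66 kg.
Elemental P = 0.66 × 0.4364 = 0.288024 kg per 1000 ft².
Convert to per acre: 0.288024 × 43.56 = 12.5463 kg.

12.55 kg P per acre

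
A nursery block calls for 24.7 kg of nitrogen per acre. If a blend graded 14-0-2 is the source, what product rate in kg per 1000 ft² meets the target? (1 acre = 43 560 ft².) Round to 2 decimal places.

4.05 kg of product per thousand sq ft

Product per acre = 24.7 / 14% = 176.429 kg.
Convert to per 1000 ft²: 176.429 × 0.0229568 = 4.05024 kg.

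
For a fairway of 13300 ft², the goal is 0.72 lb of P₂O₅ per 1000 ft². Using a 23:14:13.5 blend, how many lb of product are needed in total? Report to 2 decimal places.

Product per 1000 ft² = 0.72 / 14% = 5.14286 lb.
Total product = 5.14286 × 13300 / 1000 = 68.4 lb.

68.40 lb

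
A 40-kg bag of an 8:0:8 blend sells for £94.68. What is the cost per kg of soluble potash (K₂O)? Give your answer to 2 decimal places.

£29.59 per kg K₂O

K₂O in bag = 40 × 8% = 3.2 kg.
Cost per kg K₂O = £94.68 / 3.2 = £29.5875.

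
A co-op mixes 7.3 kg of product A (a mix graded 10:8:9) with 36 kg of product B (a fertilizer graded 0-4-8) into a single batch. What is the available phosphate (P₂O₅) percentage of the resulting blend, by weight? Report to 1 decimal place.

Total mass = 7.3 + 36 = 43.3 kg.
P₂O₅ mass = 8%×7.3 + 4%×36 = 2.024 kg.
% P₂O₅ = 2.024 / 43.3 = 4.67436%.

4.7% P₂O₅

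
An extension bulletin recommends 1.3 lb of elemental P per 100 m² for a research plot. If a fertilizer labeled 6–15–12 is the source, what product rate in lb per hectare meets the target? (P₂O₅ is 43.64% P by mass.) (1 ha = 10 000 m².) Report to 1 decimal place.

As P₂O₅: 1.3 / 0.4364 = 2.97892 lb per 100 m².
Product per 100 m² = 2.97892 / 15% = 19.8595 lb.
Convert to per hectare: 19.8595 × 100 = 1985.946 lb.

1985.9 lb of product per hectare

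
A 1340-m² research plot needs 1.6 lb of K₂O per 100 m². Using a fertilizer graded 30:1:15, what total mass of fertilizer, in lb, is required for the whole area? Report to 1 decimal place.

Product per 100 m² = 1.6 / 15% = 10.6667 lb.
Total product = 10.6667 × 1340 / 100 = 142.933 lb.

142.9 lb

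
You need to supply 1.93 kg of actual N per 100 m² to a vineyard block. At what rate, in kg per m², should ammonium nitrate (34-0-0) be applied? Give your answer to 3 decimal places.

Product per 100 m² = 1.93 / 34% = 5.67647 kg.
Convert to per m²: 5.67647 × 0.01 = 0.0567647 kg.

0.057 kg of product per sq m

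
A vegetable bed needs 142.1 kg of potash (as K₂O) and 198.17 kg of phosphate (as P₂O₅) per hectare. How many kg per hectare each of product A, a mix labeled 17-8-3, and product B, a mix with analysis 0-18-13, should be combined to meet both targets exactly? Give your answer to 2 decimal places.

36.82 kg product A, 1084.58 kg product B

Per-hectare balance (a = product A, b = product B):
K₂O: 0.03·a + 0.13·b = 142.1
P₂O₅: 0.08·a + 0.18·b = 198.17
Eliminate b: (row1) − 0.13/0.18·(row2) → -0.0277778·a = -1.02278, so a = 36.82.
Then b = (198.17 − 0.08·36.82) / 0.18 = 1084.58.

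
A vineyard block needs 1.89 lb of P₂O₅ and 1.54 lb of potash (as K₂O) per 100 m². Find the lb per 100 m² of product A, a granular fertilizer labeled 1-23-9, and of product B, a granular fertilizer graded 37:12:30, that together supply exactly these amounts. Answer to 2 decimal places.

With a, b = lb per 100 m² of product A and product B:
P₂O₅: 0.23·a + 0.12·b = 1.89
K₂O: 0.09·a + 0.3·b = 1.54
Eliminate b: (row1) − 0.12/0.3·(row2) → 0.194·a = 1.274, so a = 6.56701.
Then b = (1.54 − 0.09·6.56701) / 0.3 = 3.16323.

6.57 lb product A, 3.16 lb product B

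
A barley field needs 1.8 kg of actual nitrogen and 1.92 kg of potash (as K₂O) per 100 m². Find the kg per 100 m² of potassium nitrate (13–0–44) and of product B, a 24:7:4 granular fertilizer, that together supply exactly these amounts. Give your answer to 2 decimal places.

3.87 kg potassium nitrate, 5.40 kg product B

Per-100 m² balance (a = potassium nitrate, b = product B):
N: 0.13·a + 0.24·b = 1.8
K₂O: 0.44·a + 0.04·b = 1.92
Eliminate b: (row1) − 0.24/0.04·(row2) → -2.51·a = -9.72, so a = 3.87251.
Then b = (1.92 − 0.44·3.87251) / 0.04 = 5.40239.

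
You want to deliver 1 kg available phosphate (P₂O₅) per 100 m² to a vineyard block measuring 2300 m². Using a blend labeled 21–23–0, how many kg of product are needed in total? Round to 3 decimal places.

Product per 100 m² = 1 / 23% = 4.34783 kg.
Total product = 4.34783 × 2300 / 100 = 100 kg.

100.000 kg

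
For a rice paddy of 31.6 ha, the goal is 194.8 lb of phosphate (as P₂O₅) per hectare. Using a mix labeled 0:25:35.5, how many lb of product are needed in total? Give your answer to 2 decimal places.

Product per hectare = 194.8 / 25% = 779.2 lb.
Total product = 779.2 × 31.6 = 24622.72 lb.

24622.72 lb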